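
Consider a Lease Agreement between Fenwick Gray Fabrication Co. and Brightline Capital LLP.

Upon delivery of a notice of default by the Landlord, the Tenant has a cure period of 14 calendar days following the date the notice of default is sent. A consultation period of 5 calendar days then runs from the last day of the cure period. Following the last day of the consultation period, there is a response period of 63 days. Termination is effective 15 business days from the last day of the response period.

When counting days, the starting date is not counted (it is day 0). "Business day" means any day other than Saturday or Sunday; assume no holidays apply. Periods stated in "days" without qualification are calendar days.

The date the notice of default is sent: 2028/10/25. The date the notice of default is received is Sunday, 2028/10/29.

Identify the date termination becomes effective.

The last day of the cure period: 2028/10/25 + 14 days = 2028/11/08.
The last day of the consultation period: 5 calendar days after 2028/11/08 is 2028/11/13.
The last day of the response period: 63 calendar days after 2028/11/13 is 2029/01/15.
The date termination becomes effective: 15 business days after Monday, 2029/01/15, skipping weekends — Jan 16, Jan 17, Jan 18, Jan 19, …, Feb 1, Feb 2, Feb 5 — lands on Monday, 2029/02/05.

2029/02/05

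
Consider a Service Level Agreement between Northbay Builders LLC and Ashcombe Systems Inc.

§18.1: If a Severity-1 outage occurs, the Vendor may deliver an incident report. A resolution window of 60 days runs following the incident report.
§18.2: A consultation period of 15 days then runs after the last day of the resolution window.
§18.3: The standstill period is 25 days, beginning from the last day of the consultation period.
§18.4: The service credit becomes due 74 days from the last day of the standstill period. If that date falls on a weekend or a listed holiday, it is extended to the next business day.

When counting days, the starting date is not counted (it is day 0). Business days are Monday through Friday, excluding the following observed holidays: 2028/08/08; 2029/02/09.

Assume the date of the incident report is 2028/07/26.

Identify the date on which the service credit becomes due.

The last day of the resolution window: 60 calendar days after 2028/07/26 is 2028/09/24.
The last day of the consultation period: 2028/09/24 + 15 days = 2028/10/09.
The last day of the standstill period: 2028/10/09 + 25 days = 2028/11/03.
The date on which the service credit becomes due: 74 calendar days after 2028/11/03 is 2029/01/16. 2029/01/16 is a Tuesday and is not a listed holiday, so no roll-forward applies.

2029/01/16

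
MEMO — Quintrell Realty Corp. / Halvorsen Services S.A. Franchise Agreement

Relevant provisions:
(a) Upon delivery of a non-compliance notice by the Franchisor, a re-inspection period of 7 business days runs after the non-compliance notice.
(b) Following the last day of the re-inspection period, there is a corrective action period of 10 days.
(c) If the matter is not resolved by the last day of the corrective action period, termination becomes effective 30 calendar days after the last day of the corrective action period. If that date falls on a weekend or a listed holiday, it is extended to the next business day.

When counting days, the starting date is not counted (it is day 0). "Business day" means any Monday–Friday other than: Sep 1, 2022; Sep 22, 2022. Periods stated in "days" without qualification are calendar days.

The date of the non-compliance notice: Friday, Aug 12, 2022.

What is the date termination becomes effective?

Oct 3, 2022

The last day of the re-inspection period: 7 business days after Friday, Aug 12, 2022, skipping weekends — Aug 15, Aug 16, Aug 17, Aug 18, Aug 19, Aug 22, Aug 23 — lands on Tuesday, Aug 23, 2022.
Adding 10 calendar days to Aug 23, 2022 gives Sep 2, 2022, which is the last day of the corrective action period.
Adding 30 calendar days to Sep 2, 2022 gives Oct 2, 2022, which is the date termination becomes effective. That falls on a Sunday, so it rolls to the next business day, Monday, Oct 3, 2022.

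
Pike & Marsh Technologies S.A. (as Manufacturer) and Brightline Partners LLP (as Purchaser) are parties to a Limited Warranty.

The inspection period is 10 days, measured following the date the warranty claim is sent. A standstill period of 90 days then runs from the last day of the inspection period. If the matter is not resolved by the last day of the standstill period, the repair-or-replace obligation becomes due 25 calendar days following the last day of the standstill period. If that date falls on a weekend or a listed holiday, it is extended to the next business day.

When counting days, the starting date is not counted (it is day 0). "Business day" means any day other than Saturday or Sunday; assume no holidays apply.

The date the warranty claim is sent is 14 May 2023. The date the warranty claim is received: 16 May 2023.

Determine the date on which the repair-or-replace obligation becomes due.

The last day of the inspection period: 14 May 2023 + 10 days = 24 May 2023.
Adding 90 calendar days to 24 May 2023 gives 22 August 2023, which is the last day of the standstill period.
The date on which the repair-or-replace obligation becomes due: 22 August 2023 + 25 days = 16 September 2023. That falls on a Saturday, so it rolls to the next business day, Monday, 18 September 2023.

18 September 2023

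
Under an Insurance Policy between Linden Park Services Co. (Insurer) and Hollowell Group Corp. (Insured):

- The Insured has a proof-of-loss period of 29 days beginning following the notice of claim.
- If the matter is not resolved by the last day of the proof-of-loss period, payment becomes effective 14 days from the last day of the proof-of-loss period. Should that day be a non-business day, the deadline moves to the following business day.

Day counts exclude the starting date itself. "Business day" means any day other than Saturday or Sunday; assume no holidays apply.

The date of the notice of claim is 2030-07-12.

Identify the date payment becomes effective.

2030-08-26

The last day of the proof-of-loss period: 2030-07-12 + 29 days = 2030-08-10.
The date payment becomes effective: 2030-08-10 + 14 days = 2030-08-24. That falls on a Saturday, so it rolls to the next business day, Monday, 2030-08-26.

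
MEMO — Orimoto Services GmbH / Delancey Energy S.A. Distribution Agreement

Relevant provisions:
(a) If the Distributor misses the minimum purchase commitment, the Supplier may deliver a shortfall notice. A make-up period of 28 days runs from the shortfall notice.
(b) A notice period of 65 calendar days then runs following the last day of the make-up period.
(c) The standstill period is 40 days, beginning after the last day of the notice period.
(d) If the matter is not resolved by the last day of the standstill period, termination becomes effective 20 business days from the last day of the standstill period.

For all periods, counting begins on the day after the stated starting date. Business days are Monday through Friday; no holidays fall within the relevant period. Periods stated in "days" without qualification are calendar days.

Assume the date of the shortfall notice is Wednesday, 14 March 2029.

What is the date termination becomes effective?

22 August 2029

The last day of the make-up period: 28 calendar days after 14 March 2029 is 11 April 2029.
The last day of the notice period: 11 April 2029 + 65 days = 15 June 2029.
Adding 40 calendar days to 15 June 2029 gives 25 July 2029, which is the last day of the standstill period.
The date termination becomes effective: 20 business days after Wednesday, 25 July 2029, skipping weekends — Jul 26, Jul 27, Jul 30, Jul 31, …, Aug 20, Aug 21, Aug 22 — lands on Wednesday, 22 August 2029.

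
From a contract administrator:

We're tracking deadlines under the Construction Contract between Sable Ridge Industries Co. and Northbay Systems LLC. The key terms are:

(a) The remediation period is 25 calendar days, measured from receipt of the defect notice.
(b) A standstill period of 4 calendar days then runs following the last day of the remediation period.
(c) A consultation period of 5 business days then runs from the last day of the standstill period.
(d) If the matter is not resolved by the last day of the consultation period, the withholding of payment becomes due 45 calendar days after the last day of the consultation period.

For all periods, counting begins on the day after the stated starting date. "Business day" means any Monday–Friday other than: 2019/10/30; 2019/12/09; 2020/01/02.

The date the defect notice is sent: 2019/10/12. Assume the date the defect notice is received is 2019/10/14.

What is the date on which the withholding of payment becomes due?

2020/01/03

The last day of the remediation period: 2019/10/14 + 25 days = 2019/11/08.
Adding 4 calendar days to 2019/11/08 gives 2019/11/12, which is the last day of the standstill period.
The last day of the consultation period: counting 5 business days from Tuesday, 2019/11/12 (Nov 13, Nov 14, Nov 15, Nov 18, Nov 19, skipping weekends) reaches Tuesday, 2019/11/19.
The date on which the withholding of payment becomes due: 45 calendar days after 2019/11/19 is 2020/01/03.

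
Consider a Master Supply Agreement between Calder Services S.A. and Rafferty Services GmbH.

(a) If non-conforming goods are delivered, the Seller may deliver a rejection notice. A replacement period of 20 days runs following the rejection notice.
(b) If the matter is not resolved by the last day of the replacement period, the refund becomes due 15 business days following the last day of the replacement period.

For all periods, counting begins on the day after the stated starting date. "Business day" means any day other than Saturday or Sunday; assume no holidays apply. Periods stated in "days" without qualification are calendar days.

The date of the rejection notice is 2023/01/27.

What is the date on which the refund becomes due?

Adding 20 calendar days to 2023/01/27 gives 2023/02/16, which is the last day of the replacement period.
From Thursday, 2023/02/16, 15 business days (Feb 17, Feb 20, Feb 21, Feb 22, …, Mar 7, Mar 8, Mar 9, skipping weekends) brings us to Thursday, 2023/03/09, which is the date on which the refund becomes due.

2023/03/09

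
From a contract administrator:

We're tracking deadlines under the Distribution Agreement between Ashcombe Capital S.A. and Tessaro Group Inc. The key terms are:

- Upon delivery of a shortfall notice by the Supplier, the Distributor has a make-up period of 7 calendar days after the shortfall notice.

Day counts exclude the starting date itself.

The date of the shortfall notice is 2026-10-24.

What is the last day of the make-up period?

The last day of the make-up period: 7 calendar days after 2026-10-24 is 2026-10-31.

2026-10-31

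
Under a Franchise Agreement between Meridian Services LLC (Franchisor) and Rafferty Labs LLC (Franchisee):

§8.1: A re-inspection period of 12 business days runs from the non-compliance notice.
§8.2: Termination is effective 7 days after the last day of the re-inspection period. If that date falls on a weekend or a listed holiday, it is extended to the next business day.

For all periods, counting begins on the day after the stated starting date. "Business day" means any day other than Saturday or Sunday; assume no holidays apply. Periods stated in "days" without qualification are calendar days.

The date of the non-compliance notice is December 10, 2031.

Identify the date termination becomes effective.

January 2, 2032

The last day of the re-inspection period: 12 business days after Wednesday, December 10, 2031, skipping weekends — Dec 11, Dec 12, Dec 15, Dec 16, …, Dec 24, Dec 25, Dec 26 — lands on Friday, December 26, 2031.
The date termination becomes effective: December 26, 2031 + 7 days = January 2, 2032. January 2, 2032 is a Friday, so no roll-forward applies.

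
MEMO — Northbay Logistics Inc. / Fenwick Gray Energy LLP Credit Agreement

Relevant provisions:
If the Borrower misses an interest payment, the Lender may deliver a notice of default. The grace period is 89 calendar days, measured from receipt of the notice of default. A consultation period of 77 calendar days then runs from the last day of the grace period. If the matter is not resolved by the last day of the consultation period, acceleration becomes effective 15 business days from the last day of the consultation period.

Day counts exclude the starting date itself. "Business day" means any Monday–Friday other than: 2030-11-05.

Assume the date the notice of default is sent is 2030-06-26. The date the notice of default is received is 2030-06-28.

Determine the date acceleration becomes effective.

Adding 89 calendar days to 2030-06-28 gives 2030-09-25, which is the last day of the grace period.
The last day of the consultation period: 77 calendar days after 2030-09-25 is 2030-12-11.
From Wednesday, 2030-12-11, 15 business days (Dec 12, Dec 13, Dec 16, Dec 17, …, Dec 30, Dec 31, Jan 1, skipping weekends) brings us to Wednesday, 2031-01-01, which is the date acceleration becomes effective.

2031-01-01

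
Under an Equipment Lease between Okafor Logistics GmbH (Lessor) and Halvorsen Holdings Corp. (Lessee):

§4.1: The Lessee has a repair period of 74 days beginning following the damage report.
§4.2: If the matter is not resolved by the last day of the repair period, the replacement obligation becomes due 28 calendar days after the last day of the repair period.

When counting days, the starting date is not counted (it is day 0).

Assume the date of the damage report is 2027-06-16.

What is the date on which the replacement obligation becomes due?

2027-09-26

The last day of the repair period: 2027-06-16 + 74 days = 2027-08-29.
Adding 28 calendar days to 2027-08-29 gives 2027-09-26, which is the date on which the replacement obligation becomes due.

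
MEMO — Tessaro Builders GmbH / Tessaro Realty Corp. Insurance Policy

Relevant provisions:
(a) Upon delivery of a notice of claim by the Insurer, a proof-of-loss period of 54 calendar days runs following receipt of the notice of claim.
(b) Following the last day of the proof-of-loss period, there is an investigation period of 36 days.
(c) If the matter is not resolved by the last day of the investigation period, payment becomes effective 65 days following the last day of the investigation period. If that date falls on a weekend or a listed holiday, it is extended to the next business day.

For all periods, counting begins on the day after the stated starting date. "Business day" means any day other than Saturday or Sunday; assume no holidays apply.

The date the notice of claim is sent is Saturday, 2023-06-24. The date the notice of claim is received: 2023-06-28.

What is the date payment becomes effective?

Adding 54 calendar days to 2023-06-28 gives 2023-08-21, which is the last day of the proof-of-loss period.
The last day of the investigation period: 2023-08-21 + 36 days = 2023-09-26.
The date payment becomes effective: 65 calendar days after 2023-09-26 is 2023-11-30. 2023-11-30 is a Thursday, so no roll-forward applies.

2023-11-30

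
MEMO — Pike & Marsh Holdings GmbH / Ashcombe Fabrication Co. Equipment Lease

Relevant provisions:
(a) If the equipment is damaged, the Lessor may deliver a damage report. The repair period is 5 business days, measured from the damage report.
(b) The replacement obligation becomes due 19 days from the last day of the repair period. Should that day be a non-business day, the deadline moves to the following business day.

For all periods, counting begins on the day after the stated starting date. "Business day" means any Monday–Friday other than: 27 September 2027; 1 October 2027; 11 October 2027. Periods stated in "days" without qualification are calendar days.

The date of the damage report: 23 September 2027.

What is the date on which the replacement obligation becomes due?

25 October 2027

The last day of the repair period: counting 5 business days from Thursday, 23 September 2027 (Sep 24, Sep 28, Sep 29, Sep 30, Oct 4, skipping weekends and the listed holidays on Sep 27, Oct 1) reaches Monday, 4 October 2027.
Adding 19 calendar days to 4 October 2027 gives 23 October 2027, which is the date on which the replacement obligation becomes due. That falls on a Saturday, so it rolls to the next business day, Monday, 25 October 2027.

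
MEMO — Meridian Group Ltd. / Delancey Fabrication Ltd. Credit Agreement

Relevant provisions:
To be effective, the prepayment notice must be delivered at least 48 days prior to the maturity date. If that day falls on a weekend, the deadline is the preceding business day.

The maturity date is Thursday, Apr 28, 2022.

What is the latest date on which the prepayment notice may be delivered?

Counting back 48 calendar days from Apr 28, 2022 gives Mar 11, 2022. That is a Friday, so no adjustment is needed.

Mar 11, 2022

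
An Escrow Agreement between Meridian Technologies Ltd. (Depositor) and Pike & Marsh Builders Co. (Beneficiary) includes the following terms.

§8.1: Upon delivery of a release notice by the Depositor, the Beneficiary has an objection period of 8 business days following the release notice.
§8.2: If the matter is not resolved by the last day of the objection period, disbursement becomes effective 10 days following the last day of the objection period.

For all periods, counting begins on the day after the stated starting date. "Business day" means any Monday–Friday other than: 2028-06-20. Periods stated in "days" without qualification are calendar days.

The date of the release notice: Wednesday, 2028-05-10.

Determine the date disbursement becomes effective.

The last day of the objection period: 8 business days after Wednesday, 2028-05-10, skipping weekends — May 11, May 12, May 15, May 16, May 17, May 18, May 19, May 22 — lands on Monday, 2028-05-22.
Adding 10 calendar days to 2028-05-22 gives 2028-06-01, which is the date disbursement becomes effective.

2028-06-01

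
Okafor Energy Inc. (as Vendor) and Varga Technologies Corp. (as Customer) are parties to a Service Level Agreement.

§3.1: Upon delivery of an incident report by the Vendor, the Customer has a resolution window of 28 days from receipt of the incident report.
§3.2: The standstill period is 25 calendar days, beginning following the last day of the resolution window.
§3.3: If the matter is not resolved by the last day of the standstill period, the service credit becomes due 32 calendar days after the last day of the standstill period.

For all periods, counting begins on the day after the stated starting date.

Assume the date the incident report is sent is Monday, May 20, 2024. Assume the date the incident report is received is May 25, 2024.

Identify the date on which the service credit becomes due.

The last day of the resolution window: May 25, 2024 + 28 days = Jun 22, 2024.
The last day of the standstill period: 25 calendar days after Jun 22, 2024 is Jul 17, 2024.
Adding 32 calendar days to Jul 17, 2024 gives Aug 18, 2024, which is the date on which the service credit becomes due.

Aug 18, 2024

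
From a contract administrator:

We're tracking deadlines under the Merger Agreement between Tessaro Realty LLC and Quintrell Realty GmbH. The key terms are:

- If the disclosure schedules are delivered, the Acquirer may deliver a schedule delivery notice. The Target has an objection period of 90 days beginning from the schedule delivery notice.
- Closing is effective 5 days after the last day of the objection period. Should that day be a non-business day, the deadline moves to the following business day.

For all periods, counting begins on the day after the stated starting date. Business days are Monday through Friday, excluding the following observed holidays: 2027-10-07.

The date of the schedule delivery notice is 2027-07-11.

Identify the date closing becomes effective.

2027-10-14

The last day of the objection period: 2027-07-11 + 90 days = 2027-10-09.
The date closing becomes effective: 5 calendar days after 2027-10-09 is 2027-10-14. 2027-10-14 is a Thursday and is not a listed holiday, so no roll-forward applies.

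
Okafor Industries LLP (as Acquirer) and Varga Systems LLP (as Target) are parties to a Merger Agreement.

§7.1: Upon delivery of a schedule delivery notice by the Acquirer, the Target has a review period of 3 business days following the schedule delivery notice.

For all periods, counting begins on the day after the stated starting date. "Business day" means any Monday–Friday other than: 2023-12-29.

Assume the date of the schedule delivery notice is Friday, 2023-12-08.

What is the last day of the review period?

From Friday, 2023-12-08, 3 business days (Dec 11, Dec 12, Dec 13, skipping weekends) brings us to Wednesday, 2023-12-13, which is the last day of the review period.

2023-12-13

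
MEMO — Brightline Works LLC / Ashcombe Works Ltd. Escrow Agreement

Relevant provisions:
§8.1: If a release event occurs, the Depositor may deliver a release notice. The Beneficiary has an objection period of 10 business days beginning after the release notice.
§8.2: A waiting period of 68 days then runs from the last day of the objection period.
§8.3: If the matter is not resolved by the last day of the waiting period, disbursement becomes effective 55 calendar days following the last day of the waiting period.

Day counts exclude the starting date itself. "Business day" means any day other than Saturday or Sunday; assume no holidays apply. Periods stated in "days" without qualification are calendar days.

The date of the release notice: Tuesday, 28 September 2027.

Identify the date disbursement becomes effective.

12 February 2028

The last day of the objection period: counting 10 business days from Tuesday, 28 September 2027 (Sep 29, Sep 30, Oct 1, Oct 4, Oct 5, Oct 6, Oct 7, Oct 8, Oct 11, Oct 12, skipping weekends) reaches Tuesday, 12 October 2027.
Adding 68 calendar days to 12 October 2027 gives 19 December 2027, which is the last day of the waiting period.
The date disbursement becomes effective: 55 calendar days after 19 December 2027 is 12 February 2028.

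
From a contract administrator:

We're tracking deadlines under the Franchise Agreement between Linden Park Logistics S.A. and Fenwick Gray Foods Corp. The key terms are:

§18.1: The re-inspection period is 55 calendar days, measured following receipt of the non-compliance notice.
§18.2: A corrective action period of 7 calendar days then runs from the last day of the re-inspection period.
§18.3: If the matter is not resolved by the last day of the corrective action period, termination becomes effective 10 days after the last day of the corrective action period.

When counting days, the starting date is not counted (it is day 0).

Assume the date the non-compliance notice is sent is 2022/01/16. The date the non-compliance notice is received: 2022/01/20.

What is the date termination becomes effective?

2022/04/02

Adding 55 calendar days to 2022/01/20 gives 2022/03/16, which is the last day of the re-inspection period.
The last day of the corrective action period: 2022/03/16 + 7 days = 2022/03/23.
Adding 10 calendar days to 2022/03/23 gives 2022/04/02, which is the date termination becomes effective.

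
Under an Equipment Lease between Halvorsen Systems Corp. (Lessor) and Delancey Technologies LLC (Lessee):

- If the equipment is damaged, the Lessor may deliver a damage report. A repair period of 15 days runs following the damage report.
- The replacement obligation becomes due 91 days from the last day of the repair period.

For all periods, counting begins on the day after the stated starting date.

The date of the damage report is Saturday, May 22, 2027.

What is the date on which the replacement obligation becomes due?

Sep 5, 2027

Adding 15 calendar days to May 22, 2027 gives Jun 6, 2027, which is the last day of the repair period.
The date on which the replacement obligation becomes due: 91 calendar days after Jun 6, 2027 is Sep 5, 2027.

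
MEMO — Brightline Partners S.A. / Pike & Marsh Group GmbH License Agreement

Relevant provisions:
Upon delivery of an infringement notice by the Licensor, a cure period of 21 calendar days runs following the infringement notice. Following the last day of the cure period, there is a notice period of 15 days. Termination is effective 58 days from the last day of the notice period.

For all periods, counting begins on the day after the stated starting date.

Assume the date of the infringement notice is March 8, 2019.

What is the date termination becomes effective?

June 10, 2019

The last day of the cure period: 21 calendar days after March 8, 2019 is March 29, 2019.
The last day of the notice period: March 29, 2019 + 15 days = April 13, 2019.
Adding 58 calendar days to April 13, 2019 gives June 10, 2019, which is the date termination becomes effective.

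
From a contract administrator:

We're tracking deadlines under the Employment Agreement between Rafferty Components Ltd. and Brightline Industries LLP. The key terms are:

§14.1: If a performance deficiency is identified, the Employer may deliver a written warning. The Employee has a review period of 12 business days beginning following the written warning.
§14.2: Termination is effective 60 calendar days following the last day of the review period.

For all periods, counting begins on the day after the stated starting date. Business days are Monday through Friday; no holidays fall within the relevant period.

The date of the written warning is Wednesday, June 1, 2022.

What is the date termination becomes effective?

August 16, 2022

From Wednesday, June 1, 2022, 12 business days (Jun 2, Jun 3, Jun 6, Jun 7, …, Jun 15, Jun 16, Jun 17, skipping weekends) brings us to Friday, June 17, 2022, which is the last day of the review period.
Adding 60 calendar days to June 17, 2022 gives August 16, 2022, which is the date termination becomes effective.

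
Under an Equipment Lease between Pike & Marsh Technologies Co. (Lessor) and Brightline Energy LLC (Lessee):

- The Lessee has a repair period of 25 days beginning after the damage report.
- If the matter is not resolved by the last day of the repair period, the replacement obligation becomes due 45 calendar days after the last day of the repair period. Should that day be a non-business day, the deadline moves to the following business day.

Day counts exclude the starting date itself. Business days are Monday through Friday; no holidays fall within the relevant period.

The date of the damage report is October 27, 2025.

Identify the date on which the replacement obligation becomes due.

The last day of the repair period: 25 calendar days after October 27, 2025 is November 21, 2025.
The date on which the replacement obligation becomes due: November 21, 2025 + 45 days = January 5, 2026. January 5, 2026 is a Monday, so no roll-forward applies.

January 5, 2026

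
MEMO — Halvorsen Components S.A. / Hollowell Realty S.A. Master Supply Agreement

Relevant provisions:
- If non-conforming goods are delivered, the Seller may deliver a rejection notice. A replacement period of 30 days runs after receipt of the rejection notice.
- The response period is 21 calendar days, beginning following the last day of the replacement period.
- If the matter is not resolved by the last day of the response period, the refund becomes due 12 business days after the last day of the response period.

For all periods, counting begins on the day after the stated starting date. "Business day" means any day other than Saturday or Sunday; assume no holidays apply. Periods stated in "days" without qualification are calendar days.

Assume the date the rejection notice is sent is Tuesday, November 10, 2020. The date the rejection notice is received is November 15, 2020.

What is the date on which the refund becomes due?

The last day of the replacement period: 30 calendar days after November 15, 2020 is December 15, 2020.
Adding 21 calendar days to December 15, 2020 gives January 5, 2021, which is the last day of the response period.
The date on which the refund becomes due: 12 business days after Tuesday, January 5, 2021, skipping weekends — Jan 6, Jan 7, Jan 8, Jan 11, …, Jan 19, Jan 20, Jan 21 — lands on Thursday, January 21, 2021.

January 21, 2021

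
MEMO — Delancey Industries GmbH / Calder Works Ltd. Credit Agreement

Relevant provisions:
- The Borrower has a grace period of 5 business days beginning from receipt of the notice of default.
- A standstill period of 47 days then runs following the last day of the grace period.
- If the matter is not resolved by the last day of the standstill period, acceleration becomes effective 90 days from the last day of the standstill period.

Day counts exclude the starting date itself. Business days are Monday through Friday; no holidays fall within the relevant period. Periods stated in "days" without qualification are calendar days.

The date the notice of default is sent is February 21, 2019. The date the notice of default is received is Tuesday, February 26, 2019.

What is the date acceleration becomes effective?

July 20, 2019

The last day of the grace period: 5 business days after Tuesday, February 26, 2019, skipping weekends — Feb 27, Feb 28, Mar 1, Mar 4, Mar 5 — lands on Tuesday, March 5, 2019.
The last day of the standstill period: March 5, 2019 + 47 days = April 21, 2019.
Adding 90 calendar days to April 21, 2019 gives July 20, 2019, which is the date acceleration becomes effective.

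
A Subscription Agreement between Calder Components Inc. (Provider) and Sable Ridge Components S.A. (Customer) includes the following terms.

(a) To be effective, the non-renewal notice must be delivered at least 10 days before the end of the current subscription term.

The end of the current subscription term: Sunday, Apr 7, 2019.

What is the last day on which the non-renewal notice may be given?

Mar 28, 2019

Counting back 10 calendar days from Apr 7, 2019 gives Mar 28, 2019.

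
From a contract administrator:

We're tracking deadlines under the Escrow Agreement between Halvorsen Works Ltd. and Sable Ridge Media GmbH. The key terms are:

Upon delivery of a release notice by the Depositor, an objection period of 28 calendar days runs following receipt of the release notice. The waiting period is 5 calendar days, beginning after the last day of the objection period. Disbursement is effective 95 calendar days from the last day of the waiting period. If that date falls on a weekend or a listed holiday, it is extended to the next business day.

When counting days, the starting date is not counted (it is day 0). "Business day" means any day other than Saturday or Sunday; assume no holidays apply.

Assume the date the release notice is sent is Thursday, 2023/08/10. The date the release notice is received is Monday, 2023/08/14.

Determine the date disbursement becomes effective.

The last day of the objection period: 28 calendar days after 2023/08/14 is 2023/09/11.
Adding 5 calendar days to 2023/09/11 gives 2023/09/16, which is the last day of the waiting period.
The date disbursement becomes effective: 2023/09/16 + 95 days = 2023/12/20. 2023/12/20 is a Wednesday, so no roll-forward applies.

2023/12/20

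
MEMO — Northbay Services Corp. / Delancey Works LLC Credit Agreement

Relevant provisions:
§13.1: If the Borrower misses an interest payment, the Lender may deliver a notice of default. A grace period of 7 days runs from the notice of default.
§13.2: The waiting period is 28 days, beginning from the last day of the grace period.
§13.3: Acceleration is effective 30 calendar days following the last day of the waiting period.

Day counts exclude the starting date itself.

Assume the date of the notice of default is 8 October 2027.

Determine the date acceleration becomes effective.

The last day of the grace period: 7 calendar days after 8 October 2027 is 15 October 2027.
Adding 28 calendar days to 15 October 2027 gives 12 November 2027, which is the last day of the waiting period.
The date acceleration becomes effective: 30 calendar days after 12 November 2027 is 12 December 2027.

12 December 2027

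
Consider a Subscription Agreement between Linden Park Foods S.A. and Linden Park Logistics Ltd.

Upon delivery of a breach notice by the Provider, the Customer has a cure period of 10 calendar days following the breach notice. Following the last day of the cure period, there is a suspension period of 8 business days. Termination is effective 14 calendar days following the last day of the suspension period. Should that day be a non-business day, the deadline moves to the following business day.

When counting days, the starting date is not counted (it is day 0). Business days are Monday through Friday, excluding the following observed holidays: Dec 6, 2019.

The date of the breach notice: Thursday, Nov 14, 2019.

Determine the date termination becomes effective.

The last day of the cure period: 10 calendar days after Nov 14, 2019 is Nov 24, 2019.
The last day of the suspension period: 8 business days after Sunday, Nov 24, 2019, skipping weekends — Nov 25, Nov 26, Nov 27, Nov 28, Nov 29, Dec 2, Dec 3, Dec 4 — lands on Wednesday, Dec 4, 2019.
The date termination becomes effective: 14 calendar days after Dec 4, 2019 is Dec 18, 2019. Dec 18, 2019 is a Wednesday and is not a listed holiday, so no roll-forward applies.

Dec 18, 2019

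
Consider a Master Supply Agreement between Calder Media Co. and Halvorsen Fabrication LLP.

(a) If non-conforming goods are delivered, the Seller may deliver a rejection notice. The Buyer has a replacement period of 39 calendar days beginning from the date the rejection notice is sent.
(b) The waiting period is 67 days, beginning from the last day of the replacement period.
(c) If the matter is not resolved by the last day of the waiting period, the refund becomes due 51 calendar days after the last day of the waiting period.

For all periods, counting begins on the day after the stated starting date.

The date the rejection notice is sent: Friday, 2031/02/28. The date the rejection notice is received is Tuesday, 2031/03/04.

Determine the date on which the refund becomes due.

2031/08/04

Adding 39 calendar days to 2031/02/28 gives 2031/04/08, which is the last day of the replacement period.
The last day of the waiting period: 67 calendar days after 2031/04/08 is 2031/06/14.
Adding 51 calendar days to 2031/06/14 gives 2031/08/04, which is the date on which the refund becomes due.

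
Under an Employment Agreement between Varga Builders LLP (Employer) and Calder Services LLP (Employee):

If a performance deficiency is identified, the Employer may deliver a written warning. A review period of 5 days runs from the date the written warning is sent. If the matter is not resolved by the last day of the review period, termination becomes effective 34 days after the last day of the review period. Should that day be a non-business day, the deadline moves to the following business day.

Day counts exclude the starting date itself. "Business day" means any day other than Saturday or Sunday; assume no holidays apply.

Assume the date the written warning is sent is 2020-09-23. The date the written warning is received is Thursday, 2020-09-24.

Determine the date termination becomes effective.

The last day of the review period: 5 calendar days after 2020-09-23 is 2020-09-28.
The date termination becomes effective: 34 calendar days after 2020-09-28 is 2020-11-01. That falls on a Sunday, so it rolls to the next business day, Monday, 2020-11-02.

2020-11-02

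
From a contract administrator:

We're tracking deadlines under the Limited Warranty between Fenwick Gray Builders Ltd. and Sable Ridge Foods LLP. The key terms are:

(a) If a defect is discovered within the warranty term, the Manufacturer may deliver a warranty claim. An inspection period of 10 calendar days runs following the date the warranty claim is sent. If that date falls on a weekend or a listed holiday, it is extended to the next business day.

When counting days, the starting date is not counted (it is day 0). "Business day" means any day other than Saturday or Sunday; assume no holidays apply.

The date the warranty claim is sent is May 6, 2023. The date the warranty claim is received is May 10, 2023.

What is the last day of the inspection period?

The last day of the inspection period: 10 calendar days after May 6, 2023 is May 16, 2023. May 16, 2023 is a Tuesday, so no roll-forward applies.

May 16, 2023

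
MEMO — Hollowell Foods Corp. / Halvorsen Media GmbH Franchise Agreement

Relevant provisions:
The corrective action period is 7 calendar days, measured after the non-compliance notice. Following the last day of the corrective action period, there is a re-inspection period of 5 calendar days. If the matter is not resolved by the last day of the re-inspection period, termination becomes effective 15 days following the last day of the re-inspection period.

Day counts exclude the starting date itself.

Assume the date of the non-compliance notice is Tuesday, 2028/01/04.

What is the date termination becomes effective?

Adding 7 calendar days to 2028/01/04 gives 2028/01/11, which is the last day of the corrective action period.
Adding 5 calendar days to 2028/01/11 gives 2028/01/16, which is the last day of the re-inspection period.
Adding 15 calendar days to 2028/01/16 gives 2028/01/31, which is the date termination becomes effective.

2028/01/31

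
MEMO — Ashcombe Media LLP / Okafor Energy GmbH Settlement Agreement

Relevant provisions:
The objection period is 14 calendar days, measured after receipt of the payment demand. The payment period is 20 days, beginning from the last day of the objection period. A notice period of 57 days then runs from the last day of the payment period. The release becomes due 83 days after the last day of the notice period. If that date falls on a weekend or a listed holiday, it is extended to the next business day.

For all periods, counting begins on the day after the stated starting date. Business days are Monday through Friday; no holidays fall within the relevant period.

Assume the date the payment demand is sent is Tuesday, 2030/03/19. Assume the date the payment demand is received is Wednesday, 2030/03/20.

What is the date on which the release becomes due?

2030/09/10

The last day of the objection period: 2030/03/20 + 14 days = 2030/04/03.
The last day of the payment period: 20 calendar days after 2030/04/03 is 2030/04/23.
The last day of the notice period: 57 calendar days after 2030/04/23 is 2030/06/19.
Adding 83 calendar days to 2030/06/19 gives 2030/09/10, which is the date on which the release becomes due. 2030/09/10 is a Tuesday, so no roll-forward applies.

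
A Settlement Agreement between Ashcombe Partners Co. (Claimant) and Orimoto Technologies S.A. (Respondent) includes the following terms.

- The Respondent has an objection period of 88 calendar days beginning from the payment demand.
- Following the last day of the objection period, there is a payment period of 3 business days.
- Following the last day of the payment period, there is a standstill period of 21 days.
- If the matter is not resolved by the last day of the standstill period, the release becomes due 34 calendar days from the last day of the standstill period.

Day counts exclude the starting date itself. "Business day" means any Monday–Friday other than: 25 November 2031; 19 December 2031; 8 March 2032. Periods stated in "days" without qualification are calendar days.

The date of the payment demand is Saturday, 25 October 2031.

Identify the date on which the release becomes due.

21 March 2032

Adding 88 calendar days to 25 October 2031 gives 21 January 2032, which is the last day of the objection period.
The last day of the payment period: counting 3 business days from Wednesday, 21 January 2032 (Jan 22, Jan 23, Jan 26, skipping weekends) reaches Monday, 26 January 2032.
The last day of the standstill period: 26 January 2032 + 21 days = 16 February 2032.
Adding 34 calendar days to 16 February 2032 gives 21 March 2032, which is the date on which the release becomes due.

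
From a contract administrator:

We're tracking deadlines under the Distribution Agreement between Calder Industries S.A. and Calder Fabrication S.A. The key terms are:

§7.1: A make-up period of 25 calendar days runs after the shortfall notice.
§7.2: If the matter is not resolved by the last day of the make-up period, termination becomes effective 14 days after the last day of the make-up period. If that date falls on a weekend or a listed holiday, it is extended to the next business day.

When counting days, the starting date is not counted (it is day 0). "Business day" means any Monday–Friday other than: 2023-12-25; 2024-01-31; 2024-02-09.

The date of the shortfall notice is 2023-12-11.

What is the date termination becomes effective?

The last day of the make-up period: 2023-12-11 + 25 days = 2024-01-05.
The date termination becomes effective: 2024-01-05 + 14 days = 2024-01-19. 2024-01-19 is a Friday and is not a listed holiday, so no roll-forward applies.

2024-01-19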